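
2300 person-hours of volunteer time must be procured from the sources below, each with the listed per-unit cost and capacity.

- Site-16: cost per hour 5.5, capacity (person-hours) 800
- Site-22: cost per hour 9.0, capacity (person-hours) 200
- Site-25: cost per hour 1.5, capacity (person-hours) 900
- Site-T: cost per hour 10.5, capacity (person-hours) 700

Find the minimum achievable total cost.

Use sources in increasing cost order.
Take 900 from Site-25 at 1.5 ; need 1400 more.
Take 800 from Site-16 at 5.5 ; need 600 more.
Site-22 (9.0): use full 200 ; 400 person-hours to go.
Site-T (10.5): take the remaining 400 ; done.
Cost = 900×1.5 + 800×5.5 + 200×9.0 + 400×10.5 = 11750.

11750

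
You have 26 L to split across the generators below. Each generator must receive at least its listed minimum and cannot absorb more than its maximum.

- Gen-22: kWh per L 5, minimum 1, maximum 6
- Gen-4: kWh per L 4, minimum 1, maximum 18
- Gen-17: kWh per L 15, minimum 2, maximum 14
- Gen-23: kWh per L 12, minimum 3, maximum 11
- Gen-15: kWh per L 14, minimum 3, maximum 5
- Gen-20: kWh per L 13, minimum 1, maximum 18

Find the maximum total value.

351

Meeting every minimum uses 1+1+2+3+3+1 = 11 L, leaving 15.
Order the generators by kWh per L: Gen-17 15 > Gen-15 14 > Gen-20 13 > Gen-23 12 > Gen-22 5 > Gen-4 4.
Gen-17: +12 to 14 (cap) → 3 left.
Give Gen-15 2 more to hit its cap of 5 → 1 left.
Only 1 left; Gen-20 takes them to reach 2.
Total = 5×1 + 4×1 + 15×14 + 12×3 + 14×5 + 13×2 = 351.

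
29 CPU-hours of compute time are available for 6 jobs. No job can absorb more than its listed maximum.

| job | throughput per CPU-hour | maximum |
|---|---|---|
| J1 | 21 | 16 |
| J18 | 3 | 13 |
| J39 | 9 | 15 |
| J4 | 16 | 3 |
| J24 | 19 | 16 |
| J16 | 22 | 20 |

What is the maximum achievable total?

Highest throughput per CPU-hour first: J16 22 > J1 21 > J24 19 > J4 16 > J39 9 > J18 3.
Give J16 20 to hit its cap of 20 → 9 left.
Only 9 left; J1 takes them to reach 9.
Total = 21×9 + 22×20 = 629.

629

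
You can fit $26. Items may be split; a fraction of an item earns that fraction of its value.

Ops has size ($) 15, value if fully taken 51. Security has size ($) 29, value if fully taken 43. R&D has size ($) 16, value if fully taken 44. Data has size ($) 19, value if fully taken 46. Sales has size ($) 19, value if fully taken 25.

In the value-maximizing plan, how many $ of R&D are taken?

11

Best value per unit of size first: Ops 51/15≈3.4, R&D 44/16≈2.75, Data 46/19≈2.42, Security 43/29≈1.48, Sales 25/19≈1.32.
Take all of Ops (15 $, value 51) → 11 $ left.
Fill the last 11 $ with part of R&D: 11/16 of it earns 30.25.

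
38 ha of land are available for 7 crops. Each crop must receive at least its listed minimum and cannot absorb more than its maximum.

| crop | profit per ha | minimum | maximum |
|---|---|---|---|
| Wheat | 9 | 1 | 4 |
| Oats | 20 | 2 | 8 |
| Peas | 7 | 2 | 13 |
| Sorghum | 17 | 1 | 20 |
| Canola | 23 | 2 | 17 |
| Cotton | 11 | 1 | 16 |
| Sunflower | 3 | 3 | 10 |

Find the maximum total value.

696

Meeting every minimum uses 1+2+2+1+2+1+3 = 12 ha, leaving 26.
Rank by profit per ha: Canola 23 > Oats 20 > Sorghum 17 > Cotton 11 > Wheat 9 > Peas 7 > Sunflower 3.
Canola takes 15 more to reach its cap of 17 → 11 left.
Oats: +6 to 8 (cap) → 5 left.
Sorghum has room for 19 more but only 5 remain, so it gets 6.
Total = 9×1 + 20×8 + 7×2 + 17×6 + 23×17 + 11×1 + 3×3 = 696.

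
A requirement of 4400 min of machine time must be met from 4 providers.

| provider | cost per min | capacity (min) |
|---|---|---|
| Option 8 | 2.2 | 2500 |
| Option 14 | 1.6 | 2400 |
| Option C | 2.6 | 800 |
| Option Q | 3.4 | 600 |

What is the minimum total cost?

8240

Cheapest first:
Option 14 (1.6): use full 2400 — 2000 min to go.
Option 8 (2.2): take the remaining 2000 — done.
Option C, Option Q: unused.
Cost = 2400×1.6 + 2000×2.2 = 8240.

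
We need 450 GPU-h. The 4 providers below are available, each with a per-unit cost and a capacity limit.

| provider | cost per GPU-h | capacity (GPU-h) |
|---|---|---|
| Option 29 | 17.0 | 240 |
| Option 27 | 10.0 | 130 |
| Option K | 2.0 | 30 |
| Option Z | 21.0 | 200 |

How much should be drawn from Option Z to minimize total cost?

50

Use providers in increasing cost order.
Take 30 from Option K at 2.0 → need 420 more.
Option 27 at 10.0: take all 130 GPU-h → 290 still needed.
Option 29 (17.0): use full 240 → 50 GPU-h to go.
Option Z at 21.0: take 50 of its 200 → requirement met.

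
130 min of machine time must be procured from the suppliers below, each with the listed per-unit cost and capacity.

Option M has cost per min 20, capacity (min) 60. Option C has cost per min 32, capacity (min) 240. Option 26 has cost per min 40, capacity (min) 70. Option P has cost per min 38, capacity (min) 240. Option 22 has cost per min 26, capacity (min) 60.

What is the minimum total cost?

Fill from the cheapest supplier first.
Option M at 20: take all 60 min — 70 still needed.
Take 60 from Option 22 at 26 — need 10 more.
Take 10 from Option C at 32 to finish.
Option P, Option 26: unused.
Cost = 60×20 + 60×26 + 10×32 = 3080.

3080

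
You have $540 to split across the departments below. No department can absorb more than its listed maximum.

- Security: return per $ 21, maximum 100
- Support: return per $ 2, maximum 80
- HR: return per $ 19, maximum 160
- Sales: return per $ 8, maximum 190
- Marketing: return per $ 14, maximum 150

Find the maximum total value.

8280

Highest return per $ first: Security 21 > HR 19 > Marketing 14 > Sales 8 > Support 2.
Give Security 100 to hit its cap of 100 → 440 left.
Give HR 160 to hit its cap of 160 → 280 left.
Marketing takes 150 to reach its cap of 150 → 130 left.
Only 130 left; Sales takes them to reach 130.
Total = 21×100 + 19×160 + 8×130 + 14×150 = 8280.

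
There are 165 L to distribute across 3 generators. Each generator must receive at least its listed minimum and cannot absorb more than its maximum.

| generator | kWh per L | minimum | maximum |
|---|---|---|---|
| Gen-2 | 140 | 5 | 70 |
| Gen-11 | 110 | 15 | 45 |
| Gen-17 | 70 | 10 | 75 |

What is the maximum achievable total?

18250

Meeting every minimum uses 5+15+10 = 30 L, leaving 135.
Highest kWh per L first: Gen-2 140 > Gen-11 110 > Gen-17 70.
Gen-2 takes 65 more to reach its cap of 70 ; 70 left.
Gen-11 takes 30 more to reach its cap of 45 ; 40 left.
Only 40 left; Gen-17 takes them to reach 50.
Total = 140×70 + 110×45 + 70×50 = 18250.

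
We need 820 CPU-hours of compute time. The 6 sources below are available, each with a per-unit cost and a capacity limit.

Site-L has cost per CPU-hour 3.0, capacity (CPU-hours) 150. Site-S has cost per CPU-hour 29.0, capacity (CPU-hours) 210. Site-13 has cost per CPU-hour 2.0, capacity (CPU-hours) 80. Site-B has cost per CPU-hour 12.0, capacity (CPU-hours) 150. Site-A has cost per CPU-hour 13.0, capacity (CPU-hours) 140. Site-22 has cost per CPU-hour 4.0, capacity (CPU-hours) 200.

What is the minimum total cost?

7930

Cheapest first:
Site-13 at 2.0: take all 80 CPU-hours → 740 still needed.
Take 150 from Site-L at 3.0 → need 590 more.
Site-22 (4.0): use full 200 → 390 CPU-hours to go.
Take 150 from Site-B at 12.0 → need 240 more.
Site-A (13.0): use full 140 → 100 CPU-hours to go.
Site-S at 29.0: take 100 of its 210 → requirement met.
Cost = 80×2.0 + 150×3.0 + 200×4.0 + 150×12.0 + 140×13.0 + 100×29.0 = 7930.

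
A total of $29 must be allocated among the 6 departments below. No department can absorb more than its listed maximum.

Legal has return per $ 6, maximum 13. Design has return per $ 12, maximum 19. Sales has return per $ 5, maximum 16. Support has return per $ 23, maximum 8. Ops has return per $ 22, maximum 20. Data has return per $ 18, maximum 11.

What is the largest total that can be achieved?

Highest return per $ first: Support 23 > Ops 22 > Data 18 > Design 12 > Legal 6 > Sales 5.
Support takes 8 to reach its cap of 8 ; 21 left.
Give Ops 20 to hit its cap of 20 ; 1 left.
Data: +1 (room for 11) → 1. Pool exhausted.
Total = 23×8 + 22×20 + 18×1 = 642.

642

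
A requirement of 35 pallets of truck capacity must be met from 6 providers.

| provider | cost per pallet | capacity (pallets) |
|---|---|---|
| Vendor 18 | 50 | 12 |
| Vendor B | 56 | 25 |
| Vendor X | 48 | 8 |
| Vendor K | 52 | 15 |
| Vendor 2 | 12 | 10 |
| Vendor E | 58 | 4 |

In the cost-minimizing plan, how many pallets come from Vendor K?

5

Cheapest first:
Take 10 from Vendor 2 at 12 — need 25 more.
Vendor X (48): use full 8 — 17 pallets to go.
Take 12 from Vendor 18 at 50 — need 5 more.
Vendor K at 52: take 5 of its 15 — requirement met.
Vendor B, Vendor E: unused.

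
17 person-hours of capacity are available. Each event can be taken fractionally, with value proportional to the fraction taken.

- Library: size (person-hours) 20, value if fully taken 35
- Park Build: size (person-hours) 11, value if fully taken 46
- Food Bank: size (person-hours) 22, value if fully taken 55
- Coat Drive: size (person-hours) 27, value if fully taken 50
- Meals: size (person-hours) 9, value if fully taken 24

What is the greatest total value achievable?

Best value per unit of size first: Park Build 46/11≈4.18, Meals 24/9≈2.67, Food Bank 55/22≈2.5, Coat Drive 50/27≈1.85, Library 35/20≈1.75.
Take all of Park Build (11 person-hours, value 46) — 6 person-hours left.
6 person-hours left: a 6/9 share of Meals gives 24×6/9 = 16.
Total value = 62.

62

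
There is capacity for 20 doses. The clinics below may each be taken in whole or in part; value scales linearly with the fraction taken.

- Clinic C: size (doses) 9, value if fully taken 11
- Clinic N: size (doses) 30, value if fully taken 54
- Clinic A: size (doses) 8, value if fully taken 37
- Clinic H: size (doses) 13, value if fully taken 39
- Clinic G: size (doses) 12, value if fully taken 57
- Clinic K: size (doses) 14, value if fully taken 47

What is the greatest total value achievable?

94

Best value per unit of size first: Clinic G 57/12≈4.75, Clinic A 37/8≈4.62, Clinic K 47/14≈3.36, Clinic H 39/13≈3, Clinic N 54/30≈1.8, Clinic C 11/9≈1.22.
All 12 doses of Clinic G fit (value 57) ; 8 remain.
All 8 doses of Clinic A fit (value 37) ; 0 remain.
Total value = 94.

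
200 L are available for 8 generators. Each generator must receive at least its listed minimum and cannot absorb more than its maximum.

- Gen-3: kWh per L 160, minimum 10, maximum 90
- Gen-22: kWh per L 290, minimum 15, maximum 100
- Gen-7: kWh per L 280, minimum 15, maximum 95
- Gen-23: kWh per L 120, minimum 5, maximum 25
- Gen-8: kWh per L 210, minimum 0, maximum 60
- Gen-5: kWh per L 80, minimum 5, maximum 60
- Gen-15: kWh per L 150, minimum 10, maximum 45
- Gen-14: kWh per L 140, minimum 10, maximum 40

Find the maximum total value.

Meeting every minimum uses 10+15+15+5+0+5+10+10 = 70 L, leaving 130.
Highest kWh per L first: Gen-22 290 > Gen-7 280 > Gen-8 210 > Gen-3 160 > Gen-15 150 > Gen-14 140 > Gen-23 120 > Gen-5 80.
Gen-22 takes 85 more to reach its cap of 100 — 45 left.
Gen-7 has room for 80 more but only 45 remain, so it gets 60.
Total = 160×10 + 290×100 + 280×60 + 120×5 + 80×5 + 150×10 + 140×10 = 51300.

51300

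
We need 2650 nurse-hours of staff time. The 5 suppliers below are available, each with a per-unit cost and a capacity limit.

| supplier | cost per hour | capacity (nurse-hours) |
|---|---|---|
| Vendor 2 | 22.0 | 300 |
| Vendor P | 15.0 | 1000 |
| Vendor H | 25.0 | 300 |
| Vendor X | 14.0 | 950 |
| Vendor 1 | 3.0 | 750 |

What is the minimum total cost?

Fill from the cheapest supplier first.
Vendor 1 (3.0): use full 750 → 1900 nurse-hours to go.
Vendor X (14.0): use full 950 → 950 nurse-hours to go.
Take 950 from Vendor P at 15.0 to finish.
Vendor 2, Vendor H: unused.
Cost = 750×3.0 + 950×14.0 + 950×15.0 = 29800.

29800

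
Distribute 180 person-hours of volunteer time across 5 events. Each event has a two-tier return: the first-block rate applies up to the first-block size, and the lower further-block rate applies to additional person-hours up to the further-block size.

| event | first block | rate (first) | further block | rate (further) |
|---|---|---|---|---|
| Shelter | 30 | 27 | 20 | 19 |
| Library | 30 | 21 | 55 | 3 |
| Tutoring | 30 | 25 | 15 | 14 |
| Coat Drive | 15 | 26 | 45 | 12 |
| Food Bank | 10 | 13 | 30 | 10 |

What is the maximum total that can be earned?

3660

Rank every tier by rate: Shelter/tier1 27 > Coat Drive/tier1 26 > Tutoring/tier1 25 > Library/tier1 21 > Shelter/tier2 19 > Tutoring/tier2 14 > Food Bank/tier1 13 > Coat Drive/tier2 12 > Food Bank/tier2 10 > Library/tier2 3.
Fill Shelter tier1 block (30 at 27) ; 150 left.
Coat Drive tier1 at 26: fill all 15 ; 135 left.
Tutoring tier1 at 25: fill all 30 ; 105 left.
Library tier1 at 21: fill all 30 ; 75 left.
Shelter/tier2 (19): +20 ; 55 left.
Fill Tutoring tier2 block (15 at 14) ; 40 left.
Food Bank/tier1 (13): +10 ; 30 left.
30 remain; put them into Coat Drive tier2 at 12.
Total = 27×30 + 26×15 + 25×30 + 21×30 + 19×20 + 14×15 + 13×10 + 12×30 = 3660.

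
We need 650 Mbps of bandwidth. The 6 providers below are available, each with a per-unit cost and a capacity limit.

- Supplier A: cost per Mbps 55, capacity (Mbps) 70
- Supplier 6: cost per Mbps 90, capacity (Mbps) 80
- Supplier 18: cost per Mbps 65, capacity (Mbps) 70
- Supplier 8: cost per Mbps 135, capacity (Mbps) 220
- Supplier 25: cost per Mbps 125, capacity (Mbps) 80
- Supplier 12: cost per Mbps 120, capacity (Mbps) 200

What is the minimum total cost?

69850

Fill from the cheapest provider first.
Take 70 from Supplier A at 55 ; need 580 more.
Supplier 18 (65): use full 70 ; 510 Mbps to go.
Supplier 6 (90): use full 80 ; 430 Mbps to go.
Take 200 from Supplier 12 at 120 ; need 230 more.
Take 80 from Supplier 25 at 125 ; need 150 more.
Supplier 8 (135): take the remaining 150 ; done.
Cost = 70×55 + 70×65 + 80×90 + 200×120 + 80×125 + 150×135 = 69850.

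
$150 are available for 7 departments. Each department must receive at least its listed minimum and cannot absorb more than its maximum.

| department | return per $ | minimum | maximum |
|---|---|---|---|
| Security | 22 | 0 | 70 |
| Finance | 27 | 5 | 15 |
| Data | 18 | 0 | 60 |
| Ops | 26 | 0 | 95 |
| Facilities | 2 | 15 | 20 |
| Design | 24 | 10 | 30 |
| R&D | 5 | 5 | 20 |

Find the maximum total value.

3410

Meeting every minimum uses 0+5+0+0+15+10+5 = 35 $, leaving 115.
Highest return per $ first: Finance 27 > Ops 26 > Design 24 > Security 22 > Data 18 > R&D 5 > Facilities 2.
Finance: +10 to 15 (cap) → 105 left.
Ops: +95 to 95 (cap) → 10 left.
Design: +10 (room for 20) → 20. Pool exhausted.
Total = 27×15 + 26×95 + 2×15 + 24×20 + 5×5 = 3410.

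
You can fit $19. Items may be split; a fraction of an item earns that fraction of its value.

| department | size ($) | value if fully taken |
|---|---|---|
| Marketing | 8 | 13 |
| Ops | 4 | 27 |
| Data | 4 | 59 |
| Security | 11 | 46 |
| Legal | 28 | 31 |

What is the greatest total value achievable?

Best value per unit of size first: Data 59/4≈14.8, Ops 27/4≈6.75, Security 46/11≈4.18, Marketing 13/8≈1.62, Legal 31/28≈1.11.
Data: take in full, 4 $ for value 59 → 15 left.
All 4 $ of Ops fit (value 27) → 11 remain.
Security: take in full, 11 $ for value 46 → 0 left.
Total value = 132.

132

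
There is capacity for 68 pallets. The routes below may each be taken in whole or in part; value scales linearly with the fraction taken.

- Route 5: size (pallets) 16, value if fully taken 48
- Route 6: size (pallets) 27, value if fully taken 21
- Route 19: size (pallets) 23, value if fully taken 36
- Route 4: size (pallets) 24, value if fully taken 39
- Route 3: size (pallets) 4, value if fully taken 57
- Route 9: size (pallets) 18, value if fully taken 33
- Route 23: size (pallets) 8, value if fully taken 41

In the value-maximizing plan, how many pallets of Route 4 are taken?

22

Sort by value density: Route 3 57/4≈14.2, Route 23 41/8≈5.12, Route 5 48/16≈3, Route 9 33/18≈1.83, Route 4 39/24≈1.62, Route 19 36/23≈1.57, Route 6 21/27≈0.778.
Route 3: take in full, 4 pallets for value 57 ; 64 left.
All 8 pallets of Route 23 fit (value 41) ; 56 remain.
All 16 pallets of Route 5 fit (value 48) ; 40 remain.
All 18 pallets of Route 9 fit (value 33) ; 22 remain.
Only 22 pallets remain; take 22/24 of Route 4 for value 39×22/24 = 35.75.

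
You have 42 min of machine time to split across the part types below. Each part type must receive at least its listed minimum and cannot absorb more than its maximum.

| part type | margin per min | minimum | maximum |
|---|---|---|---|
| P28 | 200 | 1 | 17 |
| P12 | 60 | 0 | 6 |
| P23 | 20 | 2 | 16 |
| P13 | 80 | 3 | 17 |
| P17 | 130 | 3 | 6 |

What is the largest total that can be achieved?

Meeting every minimum uses 1+0+2+3+3 = 9 min, leaving 33.
Rank by margin per min: P28 200 > P17 130 > P13 80 > P12 60 > P23 20.
Give P28 16 more to hit its cap of 17 → 17 left.
P17: +3 to 6 (cap) → 14 left.
Give P13 14 more to hit its cap of 17 → 0 left.
Total = 200×17 + 20×2 + 80×17 + 130×6 = 5580.

5580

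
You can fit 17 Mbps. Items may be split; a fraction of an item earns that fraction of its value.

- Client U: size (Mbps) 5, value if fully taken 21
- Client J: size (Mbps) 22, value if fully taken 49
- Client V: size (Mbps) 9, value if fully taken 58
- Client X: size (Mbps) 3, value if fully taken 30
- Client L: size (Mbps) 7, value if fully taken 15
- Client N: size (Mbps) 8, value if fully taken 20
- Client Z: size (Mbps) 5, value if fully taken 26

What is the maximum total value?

114

Best value per unit of size first: Client X 30/3≈10, Client V 58/9≈6.44, Client Z 26/5≈5.2, Client U 21/5≈4.2, Client N 20/8≈2.5, Client J 49/22≈2.23, Client L 15/7≈2.14.
Take all of Client X (3 Mbps, value 30) ; 14 Mbps left.
All 9 Mbps of Client V fit (value 58) ; 5 remain.
All 5 Mbps of Client Z fit (value 26) ; 0 remain.
Total value = 114.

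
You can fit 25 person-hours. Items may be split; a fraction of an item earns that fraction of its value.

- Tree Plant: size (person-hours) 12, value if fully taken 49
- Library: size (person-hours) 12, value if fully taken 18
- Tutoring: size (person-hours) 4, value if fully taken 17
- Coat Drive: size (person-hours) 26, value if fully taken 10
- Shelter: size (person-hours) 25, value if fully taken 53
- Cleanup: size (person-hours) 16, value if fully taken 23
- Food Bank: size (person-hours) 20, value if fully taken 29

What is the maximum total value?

85.08

Sort by value density: Tutoring 17/4≈4.25, Tree Plant 49/12≈4.08, Shelter 53/25≈2.12, Library 18/12≈1.5, Food Bank 29/20≈1.45, Cleanup 23/16≈1.44, Coat Drive 10/26≈0.385.
All 4 person-hours of Tutoring fit (value 17) — 21 remain.
Tree Plant: take in full, 12 person-hours for value 49 — 9 left.
9 person-hours left: a 9/25 share of Shelter gives 53×9/25 = 19.08.
Total value = 85.08.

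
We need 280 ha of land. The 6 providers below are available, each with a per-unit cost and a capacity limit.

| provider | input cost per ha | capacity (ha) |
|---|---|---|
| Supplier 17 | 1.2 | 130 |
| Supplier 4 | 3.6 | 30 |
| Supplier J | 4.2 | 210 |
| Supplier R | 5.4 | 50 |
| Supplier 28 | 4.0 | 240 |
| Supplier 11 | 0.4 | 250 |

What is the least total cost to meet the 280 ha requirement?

Cheapest first:
Supplier 11 (0.4): use full 250 — 30 ha to go.
Supplier 17 (1.2): take the remaining 30 — done.
Supplier 4, Supplier 28, Supplier J, Supplier R: unused.
Cost = 250×0.4 + 30×1.2 = 136.

136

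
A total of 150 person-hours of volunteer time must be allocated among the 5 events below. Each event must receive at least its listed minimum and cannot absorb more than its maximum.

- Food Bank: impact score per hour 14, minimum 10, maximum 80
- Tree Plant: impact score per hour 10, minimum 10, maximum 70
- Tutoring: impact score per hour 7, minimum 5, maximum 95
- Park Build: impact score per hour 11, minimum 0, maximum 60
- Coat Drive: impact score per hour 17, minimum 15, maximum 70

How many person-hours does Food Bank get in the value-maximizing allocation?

Meeting every minimum uses 10+10+5+0+15 = 40 person-hours, leaving 110.
Highest impact score per hour first: Coat Drive 17 > Food Bank 14 > Park Build 11 > Tree Plant 10 > Tutoring 7.
Coat Drive: +55 to 70 (cap) ; 55 left.
Food Bank has room for 70 more but only 55 remain, so it gets 65.

65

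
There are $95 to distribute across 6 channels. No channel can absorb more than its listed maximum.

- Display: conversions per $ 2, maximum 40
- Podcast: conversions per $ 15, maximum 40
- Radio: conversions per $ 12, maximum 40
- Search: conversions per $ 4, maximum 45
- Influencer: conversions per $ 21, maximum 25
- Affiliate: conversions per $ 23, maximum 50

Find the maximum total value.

Order the channels by conversions per $: Affiliate 23 > Influencer 21 > Podcast 15 > Radio 12 > Search 4 > Display 2.
Affiliate takes 50 to reach its cap of 50 → 45 left.
Influencer takes 25 to reach its cap of 25 → 20 left.
Podcast has room for 40 but only 20 remain, so it gets 20.
Total = 15×20 + 21×25 + 23×50 = 1975.

1975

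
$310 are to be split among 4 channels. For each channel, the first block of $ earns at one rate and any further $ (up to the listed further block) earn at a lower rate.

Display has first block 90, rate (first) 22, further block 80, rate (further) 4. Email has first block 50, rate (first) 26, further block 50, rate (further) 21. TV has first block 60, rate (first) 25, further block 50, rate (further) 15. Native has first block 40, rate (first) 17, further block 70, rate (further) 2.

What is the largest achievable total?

6810

Rank every tier by rate: Email/first 26 > TV/first 25 > Display/first 22 > Email/second 21 > Native/first 17 > TV/second 15 > Display/second 4 > Native/second 2.
Email/first (26): +50 → 260 left.
TV/first (25): +60 → 200 left.
Display/first (22): +90 → 110 left.
Fill Email second block (50 at 21) → 60 left.
Fill Native first block (40 at 17) → 20 left.
TV second at 15: only 20 left, fill 20.
Total = 26×50 + 25×60 + 22×90 + 21×50 + 17×40 + 15×20 = 6810.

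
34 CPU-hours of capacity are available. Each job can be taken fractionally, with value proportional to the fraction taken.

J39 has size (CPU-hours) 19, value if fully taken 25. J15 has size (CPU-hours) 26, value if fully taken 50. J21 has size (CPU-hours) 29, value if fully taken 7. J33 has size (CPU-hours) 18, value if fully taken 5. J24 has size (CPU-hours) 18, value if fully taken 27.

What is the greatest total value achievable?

62

Rank by value-to-size ratio: J15 50/26≈1.92, J24 27/18≈1.5, J39 25/19≈1.32, J33 5/18≈0.278, J21 7/29≈0.241.
J15: take in full, 26 CPU-hours for value 50 — 8 left.
Fill the last 8 CPU-hours with part of J24: 8/18 of it earns 12.
Total value = 62.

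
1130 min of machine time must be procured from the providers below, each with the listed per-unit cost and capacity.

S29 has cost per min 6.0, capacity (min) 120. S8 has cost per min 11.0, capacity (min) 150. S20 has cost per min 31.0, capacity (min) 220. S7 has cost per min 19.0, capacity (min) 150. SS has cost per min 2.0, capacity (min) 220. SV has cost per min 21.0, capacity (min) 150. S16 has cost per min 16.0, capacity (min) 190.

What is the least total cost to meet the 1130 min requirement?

Fill from the cheapest provider first.
SS (2.0): use full 220 — 910 min to go.
S29 (6.0): use full 120 — 790 min to go.
Take 150 from S8 at 11.0 — need 640 more.
S16 (16.0): use full 190 — 450 min to go.
S7 at 19.0: take all 150 min — 300 still needed.
SV at 21.0: take all 150 min — 150 still needed.
Take 150 from S20 at 31.0 to finish.
Cost = 220×2.0 + 120×6.0 + 150×11.0 + 190×16.0 + 150×19.0 + 150×21.0 + 150×31.0 = 16500.

16500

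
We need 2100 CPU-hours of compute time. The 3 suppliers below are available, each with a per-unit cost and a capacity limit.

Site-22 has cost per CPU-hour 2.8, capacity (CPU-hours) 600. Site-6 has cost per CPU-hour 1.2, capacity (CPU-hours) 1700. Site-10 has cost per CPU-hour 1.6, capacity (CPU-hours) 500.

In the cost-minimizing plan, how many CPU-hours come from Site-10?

400

Use suppliers in increasing cost order.
Take 1700 from Site-6 at 1.2 → need 400 more.
Take 400 from Site-10 at 1.6 to finish.
Site-22: unused.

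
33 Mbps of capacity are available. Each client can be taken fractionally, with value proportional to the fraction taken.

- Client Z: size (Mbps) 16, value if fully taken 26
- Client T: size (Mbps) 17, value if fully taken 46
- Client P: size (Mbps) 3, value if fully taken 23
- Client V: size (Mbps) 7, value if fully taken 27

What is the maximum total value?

105.75

Sort by value density: Client P 23/3≈7.67, Client V 27/7≈3.86, Client T 46/17≈2.71, Client Z 26/16≈1.62.
Client P: take in full, 3 Mbps for value 23 ; 30 left.
Client V: take in full, 7 Mbps for value 27 ; 23 left.
Take all of Client T (17 Mbps, value 46) ; 6 Mbps left.
6 Mbps left: a 6/16 share of Client Z gives 26×6/16 = 9.75.
Total value = 105.75.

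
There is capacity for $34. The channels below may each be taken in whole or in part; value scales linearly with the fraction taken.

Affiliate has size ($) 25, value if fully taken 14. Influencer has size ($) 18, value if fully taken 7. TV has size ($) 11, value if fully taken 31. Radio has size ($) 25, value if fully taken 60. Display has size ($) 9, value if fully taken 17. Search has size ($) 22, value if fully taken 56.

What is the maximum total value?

Sort by value density: TV 31/11≈2.82, Search 56/22≈2.55, Radio 60/25≈2.4, Display 17/9≈1.89, Affiliate 14/25≈0.56, Influencer 7/18≈0.389.
Take all of TV (11 $, value 31) → 23 $ left.
All 22 $ of Search fit (value 56) → 1 remain.
1 $ left: a 1/25 share of Radio gives 60×1/25 = 2.4.
Total value = 89.4.

89.4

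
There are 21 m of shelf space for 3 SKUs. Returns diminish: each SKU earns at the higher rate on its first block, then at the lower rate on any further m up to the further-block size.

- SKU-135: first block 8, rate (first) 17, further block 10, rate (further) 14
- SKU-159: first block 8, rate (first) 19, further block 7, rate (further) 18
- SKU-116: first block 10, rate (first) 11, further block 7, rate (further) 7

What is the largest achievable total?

380

Order all 6 blocks by rate: SKU-159/first 19 > SKU-159/second 18 > SKU-135/first 17 > SKU-135/second 14 > SKU-116/first 11 > SKU-116/second 7.
SKU-159/first (19): +8 — 13 left.
SKU-159/second (18): +7 — 6 left.
SKU-135/first: +6 of 8 at 17; pool empty.
Total = 19×8 + 18×7 + 17×6 = 380.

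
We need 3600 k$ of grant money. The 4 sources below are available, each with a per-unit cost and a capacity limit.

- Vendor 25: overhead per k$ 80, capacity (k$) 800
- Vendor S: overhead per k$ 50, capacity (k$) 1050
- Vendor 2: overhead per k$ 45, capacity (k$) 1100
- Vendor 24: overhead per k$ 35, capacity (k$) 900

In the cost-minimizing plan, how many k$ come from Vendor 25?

550

Cheapest first:
Vendor 24 at 35: take all 900 k$ ; 2700 still needed.
Take 1100 from Vendor 2 at 45 ; need 1600 more.
Vendor S at 50: take all 1050 k$ ; 550 still needed.
Take 550 from Vendor 25 at 80 to finish.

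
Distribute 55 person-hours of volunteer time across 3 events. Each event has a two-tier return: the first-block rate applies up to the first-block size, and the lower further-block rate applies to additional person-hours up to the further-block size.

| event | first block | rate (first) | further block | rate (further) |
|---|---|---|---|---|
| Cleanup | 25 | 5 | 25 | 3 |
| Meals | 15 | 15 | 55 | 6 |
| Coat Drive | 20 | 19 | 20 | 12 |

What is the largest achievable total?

845

Treat each block as its own option and order by rate: Coat Drive/T1 19 > Meals/T1 15 > Coat Drive/T2 12 > Meals/T2 6 > Cleanup/T1 5 > Cleanup/T2 3.
Coat Drive T1 at 19: fill all 20 ; 35 left.
Fill Meals T1 block (15 at 15) ; 20 left.
Coat Drive T2 at 12: fill all 20 ; 0 left.
Total = 19×20 + 15×15 + 12×20 = 845.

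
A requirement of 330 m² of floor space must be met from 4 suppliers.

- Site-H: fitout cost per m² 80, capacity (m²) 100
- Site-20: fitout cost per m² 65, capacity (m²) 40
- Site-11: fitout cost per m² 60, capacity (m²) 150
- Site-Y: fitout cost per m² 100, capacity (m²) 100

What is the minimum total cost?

Use suppliers in increasing cost order.
Take 150 from Site-11 at 60 — need 180 more.
Site-20 at 65: take all 40 m² — 140 still needed.
Take 100 from Site-H at 80 — need 40 more.
Take 40 from Site-Y at 100 to finish.
Cost = 150×60 + 40×65 + 100×80 + 40×100 = 23600.

23600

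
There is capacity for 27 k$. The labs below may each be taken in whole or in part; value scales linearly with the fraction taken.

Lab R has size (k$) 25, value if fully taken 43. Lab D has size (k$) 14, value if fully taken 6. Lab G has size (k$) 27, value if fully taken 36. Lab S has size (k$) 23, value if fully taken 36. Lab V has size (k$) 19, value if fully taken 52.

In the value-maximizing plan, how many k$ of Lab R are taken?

8

Best value per unit of size first: Lab V 52/19≈2.74, Lab R 43/25≈1.72, Lab S 36/23≈1.57, Lab G 36/27≈1.33, Lab D 6/14≈0.429.
All 19 k$ of Lab V fit (value 52) ; 8 remain.
Only 8 k$ remain; take 8/25 of Lab R for value 43×8/25 = 13.76.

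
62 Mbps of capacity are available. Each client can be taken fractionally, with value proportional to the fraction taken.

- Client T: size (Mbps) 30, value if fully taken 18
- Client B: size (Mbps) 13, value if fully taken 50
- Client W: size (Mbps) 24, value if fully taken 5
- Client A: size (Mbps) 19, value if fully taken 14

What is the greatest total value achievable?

82

Best value per unit of size first: Client B 50/13≈3.85, Client A 14/19≈0.737, Client T 18/30≈0.6, Client W 5/24≈0.208.
Client B: take in full, 13 Mbps for value 50 — 49 left.
Take all of Client A (19 Mbps, value 14) — 30 Mbps left.
Take all of Client T (30 Mbps, value 18) — 0 Mbps left.
Total value = 82.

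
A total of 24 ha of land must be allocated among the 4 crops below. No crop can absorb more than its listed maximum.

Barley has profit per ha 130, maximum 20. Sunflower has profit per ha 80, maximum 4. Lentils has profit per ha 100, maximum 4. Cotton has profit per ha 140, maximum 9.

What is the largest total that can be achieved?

Highest profit per ha first: Cotton 140 > Barley 130 > Lentils 100 > Sunflower 80.
Give Cotton 9 to hit its cap of 9 — 15 left.
Barley: +15 (room for 20) → 15. Pool exhausted.
Total = 130×15 + 140×9 = 3210.

3210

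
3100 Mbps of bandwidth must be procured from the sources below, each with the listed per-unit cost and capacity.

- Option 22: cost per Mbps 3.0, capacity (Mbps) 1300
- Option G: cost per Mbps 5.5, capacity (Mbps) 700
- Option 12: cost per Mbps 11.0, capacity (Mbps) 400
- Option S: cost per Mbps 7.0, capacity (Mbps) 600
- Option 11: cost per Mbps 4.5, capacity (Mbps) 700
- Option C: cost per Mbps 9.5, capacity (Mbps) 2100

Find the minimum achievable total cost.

Cheapest first:
Take 1300 from Option 22 at 3.0 → need 1800 more.
Option 11 (4.5): use full 700 → 1100 Mbps to go.
Take 700 from Option G at 5.5 → need 400 more.
Option S at 7.0: take 400 of its 600 → requirement met.
Option C, Option 12: unused.
Cost = 1300×3.0 + 700×4.5 + 700×5.5 + 400×7.0 = 13700.

13700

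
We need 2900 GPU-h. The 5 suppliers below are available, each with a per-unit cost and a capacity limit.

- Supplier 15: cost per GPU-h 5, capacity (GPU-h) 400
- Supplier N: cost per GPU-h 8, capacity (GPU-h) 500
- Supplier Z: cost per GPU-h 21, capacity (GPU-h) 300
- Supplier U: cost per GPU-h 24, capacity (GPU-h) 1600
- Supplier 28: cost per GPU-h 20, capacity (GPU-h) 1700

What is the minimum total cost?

Fill from the cheapest supplier first.
Supplier 15 (5): use full 400 — 2500 GPU-h to go.
Supplier N at 8: take all 500 GPU-h — 2000 still needed.
Supplier 28 at 20: take all 1700 GPU-h — 300 still needed.
Take 300 from Supplier Z at 21 — need 0 more.
Supplier U: unused.
Cost = 400×5 + 500×8 + 1700×20 + 300×21 = 46300.

46300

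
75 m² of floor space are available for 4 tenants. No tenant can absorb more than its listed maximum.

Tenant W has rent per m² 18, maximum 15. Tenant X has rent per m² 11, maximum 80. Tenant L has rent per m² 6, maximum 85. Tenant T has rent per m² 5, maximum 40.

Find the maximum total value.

Rank by rent per m²: Tenant W 18 > Tenant X 11 > Tenant L 6 > Tenant T 5.
Tenant W: +15 to 15 (cap) → 60 left.
Tenant X has room for 80 but only 60 remain, so it gets 60.
Total = 18×15 + 11×60 = 930.

930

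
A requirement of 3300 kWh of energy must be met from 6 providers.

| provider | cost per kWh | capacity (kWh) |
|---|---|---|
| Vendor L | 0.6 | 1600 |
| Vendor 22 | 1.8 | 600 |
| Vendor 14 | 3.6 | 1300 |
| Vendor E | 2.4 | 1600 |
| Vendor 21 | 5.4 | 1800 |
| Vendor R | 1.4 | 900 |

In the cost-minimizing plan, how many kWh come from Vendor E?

200

Use providers in increasing cost order.
Vendor L (0.6): use full 1600 — 1700 kWh to go.
Take 900 from Vendor R at 1.4 — need 800 more.
Take 600 from Vendor 22 at 1.8 — need 200 more.
Vendor E (2.4): take the remaining 200 — done.
Vendor 14, Vendor 21: unused.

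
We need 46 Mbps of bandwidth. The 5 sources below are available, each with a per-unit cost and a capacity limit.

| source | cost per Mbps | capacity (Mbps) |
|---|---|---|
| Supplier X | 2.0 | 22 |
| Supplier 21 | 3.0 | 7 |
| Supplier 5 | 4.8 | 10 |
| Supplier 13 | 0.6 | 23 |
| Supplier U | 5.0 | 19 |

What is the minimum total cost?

60.8

Fill from the cheapest source first.
Supplier 13 (0.6): use full 23 — 23 Mbps to go.
Supplier X at 2.0: take all 22 Mbps — 1 still needed.
Supplier 21 (3.0): take the remaining 1 — done.
Supplier 5, Supplier U: unused.
Cost = 23×0.6 + 22×2.0 + 1×3.0 = 60.8.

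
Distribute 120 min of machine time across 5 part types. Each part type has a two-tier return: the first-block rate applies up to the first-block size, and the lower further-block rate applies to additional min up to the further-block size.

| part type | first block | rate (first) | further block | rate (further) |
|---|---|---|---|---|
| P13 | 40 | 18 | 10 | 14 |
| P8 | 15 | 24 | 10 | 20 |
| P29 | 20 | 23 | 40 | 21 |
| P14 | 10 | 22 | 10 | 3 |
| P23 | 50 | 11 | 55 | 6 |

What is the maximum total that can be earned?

Treat each block as its own option and order by rate: P8/tier1 24 > P29/tier1 23 > P14/tier1 22 > P29/tier2 21 > P8/tier2 20 > P13/tier1 18 > P13/tier2 14 > P23/tier1 11 > P23/tier2 6 > P14/tier2 3.
P8 tier1 at 24: fill all 15 ; 105 left.
P29/tier1 (23): +20 ; 85 left.
P14/tier1 (22): +10 ; 75 left.
P29/tier2 (21): +40 ; 35 left.
P8 tier2 at 20: fill all 10 ; 25 left.
25 remain; put them into P13 tier1 at 18.
Total = 24×15 + 23×20 + 22×10 + 21×40 + 20×10 + 18×25 = 2530.

2530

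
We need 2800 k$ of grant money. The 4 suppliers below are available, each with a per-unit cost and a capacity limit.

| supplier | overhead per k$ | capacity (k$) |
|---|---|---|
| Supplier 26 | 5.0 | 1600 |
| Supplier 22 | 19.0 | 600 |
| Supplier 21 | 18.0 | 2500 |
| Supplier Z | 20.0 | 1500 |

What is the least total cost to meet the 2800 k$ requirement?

29600

Use suppliers in increasing cost order.
Supplier 26 (5.0): use full 1600 ; 1200 k$ to go.
Supplier 21 at 18.0: take 1200 of its 2500 ; requirement met.
Supplier 22, Supplier Z: unused.
Cost = 1600×5.0 + 1200×18.0 = 29600.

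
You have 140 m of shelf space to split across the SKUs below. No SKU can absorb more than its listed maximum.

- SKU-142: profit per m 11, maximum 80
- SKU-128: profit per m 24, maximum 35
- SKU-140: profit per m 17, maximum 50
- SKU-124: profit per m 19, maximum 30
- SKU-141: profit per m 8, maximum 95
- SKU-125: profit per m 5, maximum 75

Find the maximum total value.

2535

Highest profit per m first: SKU-128 24 > SKU-124 19 > SKU-140 17 > SKU-142 11 > SKU-141 8 > SKU-125 5.
SKU-128: +35 to 35 (cap) ; 105 left.
SKU-124 takes 30 to reach its cap of 30 ; 75 left.
SKU-140: +50 to 50 (cap) ; 25 left.
SKU-142: +25 (room for 80) → 25. Pool exhausted.
Total = 11×25 + 24×35 + 17×50 + 19×30 = 2535.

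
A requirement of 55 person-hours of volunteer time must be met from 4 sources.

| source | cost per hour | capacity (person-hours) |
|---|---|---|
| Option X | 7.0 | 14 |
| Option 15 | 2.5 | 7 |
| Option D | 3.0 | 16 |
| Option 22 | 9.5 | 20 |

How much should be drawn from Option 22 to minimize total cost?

Use sources in increasing cost order.
Option 15 at 2.5: take all 7 person-hours — 48 still needed.
Option D (3.0): use full 16 — 32 person-hours to go.
Take 14 from Option X at 7.0 — need 18 more.
Option 22 at 9.5: take 18 of its 20 — requirement met.

18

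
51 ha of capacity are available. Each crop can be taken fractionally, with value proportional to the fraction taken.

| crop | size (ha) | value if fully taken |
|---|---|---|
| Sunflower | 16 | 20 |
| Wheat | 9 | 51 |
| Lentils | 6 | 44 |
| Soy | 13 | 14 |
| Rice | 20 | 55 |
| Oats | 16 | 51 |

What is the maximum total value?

201

Rank by value-to-size ratio: Lentils 44/6≈7.33, Wheat 51/9≈5.67, Oats 51/16≈3.19, Rice 55/20≈2.75, Sunflower 20/16≈1.25, Soy 14/13≈1.08.
All 6 ha of Lentils fit (value 44) — 45 remain.
All 9 ha of Wheat fit (value 51) — 36 remain.
All 16 ha of Oats fit (value 51) — 20 remain.
All 20 ha of Rice fit (value 55) — 0 remain.
Total value = 201.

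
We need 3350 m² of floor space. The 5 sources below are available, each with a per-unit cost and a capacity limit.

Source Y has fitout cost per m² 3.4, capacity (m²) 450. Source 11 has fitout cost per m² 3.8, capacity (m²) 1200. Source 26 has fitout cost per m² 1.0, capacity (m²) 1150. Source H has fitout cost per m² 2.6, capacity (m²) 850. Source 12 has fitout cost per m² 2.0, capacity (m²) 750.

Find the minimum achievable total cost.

6960

Use sources in increasing cost order.
Source 26 (1.0): use full 1150 → 2200 m² to go.
Take 750 from Source 12 at 2.0 → need 1450 more.
Source H (2.6): use full 850 → 600 m² to go.
Source Y at 3.4: take all 450 m² → 150 still needed.
Source 11 at 3.8: take 150 of its 1200 → requirement met.
Cost = 1150×1.0 + 750×2.0 + 850×2.6 + 450×3.4 + 150×3.8 = 6960.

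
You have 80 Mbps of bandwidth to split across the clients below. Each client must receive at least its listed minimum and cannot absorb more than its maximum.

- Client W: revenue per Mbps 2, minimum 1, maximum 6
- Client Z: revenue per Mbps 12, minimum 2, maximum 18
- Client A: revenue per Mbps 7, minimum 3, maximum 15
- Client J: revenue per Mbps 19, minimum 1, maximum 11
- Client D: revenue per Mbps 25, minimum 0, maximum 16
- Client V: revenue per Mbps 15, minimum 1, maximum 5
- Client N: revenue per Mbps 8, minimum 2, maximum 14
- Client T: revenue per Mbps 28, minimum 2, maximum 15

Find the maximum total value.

Meeting every minimum uses 1+2+3+1+0+1+2+2 = 12 Mbps, leaving 68.
Highest revenue per Mbps first: Client T 28 > Client D 25 > Client J 19 > Client V 15 > Client Z 12 > Client N 8 > Client A 7 > Client W 2.
Client T: +13 to 15 (cap) ; 55 left.
Give Client D 16 more to hit its cap of 16 ; 39 left.
Client J: +10 to 11 (cap) ; 29 left.
Client V takes 4 more to reach its cap of 5 ; 25 left.
Client Z takes 16 more to reach its cap of 18 ; 9 left.
Only 9 left; Client N takes them to reach 11.
Total = 2×1 + 12×18 + 7×3 + 19×11 + 25×16 + 15×5 + 8×11 + 28×15 = 1431.

1431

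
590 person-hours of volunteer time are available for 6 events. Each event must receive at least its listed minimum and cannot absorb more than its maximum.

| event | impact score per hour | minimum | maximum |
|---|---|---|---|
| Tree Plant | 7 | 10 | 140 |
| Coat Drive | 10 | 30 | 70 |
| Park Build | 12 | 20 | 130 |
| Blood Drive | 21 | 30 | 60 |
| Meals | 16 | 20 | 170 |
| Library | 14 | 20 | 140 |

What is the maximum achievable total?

8340

Meeting every minimum uses 10+30+20+30+20+20 = 130 person-hours, leaving 460.
Rank by impact score per hour: Blood Drive 21 > Meals 16 > Library 14 > Park Build 12 > Coat Drive 10 > Tree Plant 7.
Give Blood Drive 30 more to hit its cap of 60 → 430 left.
Meals takes 150 more to reach its cap of 170 → 280 left.
Give Library 120 more to hit its cap of 140 → 160 left.
Give Park Build 110 more to hit its cap of 130 → 50 left.
Coat Drive: +40 to 70 (cap) → 10 left.
Tree Plant has room for 130 more but only 10 remain, so it gets 20.
Total = 7×20 + 10×70 + 12×130 + 21×60 + 16×170 + 14×140 = 8340.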